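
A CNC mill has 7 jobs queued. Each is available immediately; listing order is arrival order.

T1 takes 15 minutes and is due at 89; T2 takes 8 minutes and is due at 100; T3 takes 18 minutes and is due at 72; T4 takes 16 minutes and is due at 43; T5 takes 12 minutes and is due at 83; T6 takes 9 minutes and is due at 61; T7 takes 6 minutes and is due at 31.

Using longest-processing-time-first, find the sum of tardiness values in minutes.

62

LPT (decreasing processing time): T3 T4 T1 T5 T6 T2 T7.
T3: 0→18, due 72, tardiness 0
T4: 18→34, due 43, tardiness 0
T1: 34→49, due 89, tardiness 0
T5: 49→61, due 83, tardiness 0
T6: 61→70, due 61, tardiness 9
T2: 70→78, due 100, tardiness 0
T7: 78→84, due 31, tardiness 53
Sum = 0+0+0+0+9+0+53 = 62.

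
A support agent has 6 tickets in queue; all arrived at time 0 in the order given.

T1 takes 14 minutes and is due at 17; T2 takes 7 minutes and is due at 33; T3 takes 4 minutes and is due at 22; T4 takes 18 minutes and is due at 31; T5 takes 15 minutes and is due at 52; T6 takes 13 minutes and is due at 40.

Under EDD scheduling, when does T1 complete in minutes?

EDD (increasing due date): T1 T3 T4 T2 T6 T5.
T1: 0→14

14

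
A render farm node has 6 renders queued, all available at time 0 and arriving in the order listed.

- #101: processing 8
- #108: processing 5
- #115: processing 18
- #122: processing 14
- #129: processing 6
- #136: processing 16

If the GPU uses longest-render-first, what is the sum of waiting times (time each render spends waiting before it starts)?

218

LPT (decreasing processing time): #115 #136 #122 #101 #129 #108.
#115: waits 0, runs 0→18
#136: waits 18, runs 18→34
#122: waits 34, runs 34→48
#101: waits 48, runs 48→56
#129: waits 56, runs 56→62
#108: waits 62, runs 62→67
Sum = 0+18+34+48+56+62 = 218.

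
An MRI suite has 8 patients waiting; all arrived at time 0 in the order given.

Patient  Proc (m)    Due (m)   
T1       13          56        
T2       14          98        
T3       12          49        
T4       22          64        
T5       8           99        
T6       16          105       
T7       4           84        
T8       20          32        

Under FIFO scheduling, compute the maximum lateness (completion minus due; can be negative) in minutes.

77

FIFO (arrival order): T1 T2 T3 T4 T5 T6 T7 T8.
T1: 0→13, due 56, lateness -43
T2: 13→27, due 98, lateness -71
T3: 27→39, due 49, lateness -10
T4: 39→61, due 64, lateness -3
T5: 61→69, due 99, lateness -30
T6: 69→85, due 105, lateness -20
T7: 85→89, due 84, lateness 5
T8: 89→109, due 32, lateness 77
Maximum = 77.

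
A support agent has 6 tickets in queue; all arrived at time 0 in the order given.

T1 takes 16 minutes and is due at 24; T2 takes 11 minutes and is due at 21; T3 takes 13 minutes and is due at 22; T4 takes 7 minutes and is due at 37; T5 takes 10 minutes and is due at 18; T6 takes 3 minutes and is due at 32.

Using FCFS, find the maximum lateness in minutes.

39

FIFO (arrival order): T1 T2 T3 T4 T5 T6.
T1: 0→16, due 24, lateness -8
T2: 16→27, due 21, lateness 6
T3: 27→40, due 22, lateness 18
T4: 40→47, due 37, lateness 10
T5: 47→57, due 18, lateness 39
T6: 57→60, due 32, lateness 28
Maximum = 39.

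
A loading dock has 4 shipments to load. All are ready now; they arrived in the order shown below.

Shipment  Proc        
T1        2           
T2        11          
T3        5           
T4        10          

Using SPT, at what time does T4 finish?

SPT (increasing processing time): T1 T3 T4 T2.
T1: 0→2
T3: 2→7
T4: 7→17

17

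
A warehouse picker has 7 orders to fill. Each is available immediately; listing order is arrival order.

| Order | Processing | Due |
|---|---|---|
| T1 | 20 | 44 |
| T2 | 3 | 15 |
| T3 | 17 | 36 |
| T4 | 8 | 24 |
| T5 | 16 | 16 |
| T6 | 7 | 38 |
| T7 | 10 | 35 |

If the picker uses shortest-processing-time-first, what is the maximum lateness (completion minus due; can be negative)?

37

SPT (increasing processing time): T2 T6 T4 T7 T5 T3 T1.
T2: 0→3, due 15, lateness -12
T6: 3→10, due 38, lateness -28
T4: 10→18, due 24, lateness -6
T7: 18→28, due 35, lateness -7
T5: 28→44, due 16, lateness 28
T3: 44→61, due 36, lateness 25
T1: 61→81, due 44, lateness 37
Maximum = 37.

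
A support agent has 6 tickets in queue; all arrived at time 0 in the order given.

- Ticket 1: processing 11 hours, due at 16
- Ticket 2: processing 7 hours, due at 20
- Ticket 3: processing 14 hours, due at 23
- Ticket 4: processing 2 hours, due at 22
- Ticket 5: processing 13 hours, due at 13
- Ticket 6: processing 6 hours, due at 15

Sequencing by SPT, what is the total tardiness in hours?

SPT (increasing processing time): Ticket 4 Ticket 6 Ticket 2 Ticket 1 Ticket 5 Ticket 3.
Ticket 4: 0→2, due 22, tardiness 0
Ticket 6: 2→8, due 15, tardiness 0
Ticket 2: 8→15, due 20, tardiness 0
Ticket 1: 15→26, due 16, tardiness 10
Ticket 5: 26→39, due 13, tardiness 26
Ticket 3: 39→53, due 23, tardiness 30
Sum = 0+0+0+10+26+30 = 66.

66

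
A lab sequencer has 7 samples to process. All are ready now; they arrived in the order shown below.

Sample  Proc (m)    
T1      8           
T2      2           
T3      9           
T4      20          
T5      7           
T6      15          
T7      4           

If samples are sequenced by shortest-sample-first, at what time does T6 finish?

45

SPT (increasing processing time): T2 T7 T5 T1 T3 T6 T4.
T2: 0→2
T7: 2→6
T5: 6→13
T1: 13→21
T3: 21→30
T6: 30→45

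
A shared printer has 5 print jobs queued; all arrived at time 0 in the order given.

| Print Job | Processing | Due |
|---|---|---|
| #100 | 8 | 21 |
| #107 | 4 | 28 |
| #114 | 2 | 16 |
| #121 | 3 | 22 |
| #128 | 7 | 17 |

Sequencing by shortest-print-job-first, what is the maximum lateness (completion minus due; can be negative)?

3

SPT (increasing processing time): #114 #121 #107 #128 #100.
#114: 0→2, due 16, lateness -14
#121: 2→5, due 22, lateness -17
#107: 5→9, due 28, lateness -19
#128: 9→16, due 17, lateness -1
#100: 16→24, due 21, lateness 3
Maximum = 3.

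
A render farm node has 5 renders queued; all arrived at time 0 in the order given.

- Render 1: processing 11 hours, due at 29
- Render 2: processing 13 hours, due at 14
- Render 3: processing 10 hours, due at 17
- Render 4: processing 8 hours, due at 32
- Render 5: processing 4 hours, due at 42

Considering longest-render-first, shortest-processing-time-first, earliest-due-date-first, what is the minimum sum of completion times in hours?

117

LPT (decreasing processing time): Render 2 Render 1 Render 3 Render 4 Render 5.
Render 2: 0→13
Render 1: 13→24
Render 3: 24→34
Render 4: 34→42
Render 5: 42→46
Sum = 13+24+34+42+46 = 159.
SPT (increasing processing time): Render 5 Render 4 Render 3 Render 1 Render 2.
Render 5: 0→4
Render 4: 4→12
Render 3: 12→22
Render 1: 22→33
Render 2: 33→46
Sum = 4+12+22+33+46 = 117.
EDD (increasing due date): Render 2 Render 3 Render 1 Render 4 Render 5.
Render 2: 0→13
Render 3: 13→23
Render 1: 23→34
Render 4: 34→42
Render 5: 42→46
Sum = 13+23+34+42+46 = 158.
LPT 159, SPT 117, EDD 158 → minimum 117.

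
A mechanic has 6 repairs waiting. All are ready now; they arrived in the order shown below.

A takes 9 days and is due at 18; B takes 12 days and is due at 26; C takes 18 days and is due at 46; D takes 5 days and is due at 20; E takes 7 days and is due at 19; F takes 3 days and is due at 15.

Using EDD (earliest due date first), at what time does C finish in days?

EDD (increasing due date): F A E D B C.
F: 0→3
A: 3→12
E: 12→19
D: 19→24
B: 24→36
C: 36→54

54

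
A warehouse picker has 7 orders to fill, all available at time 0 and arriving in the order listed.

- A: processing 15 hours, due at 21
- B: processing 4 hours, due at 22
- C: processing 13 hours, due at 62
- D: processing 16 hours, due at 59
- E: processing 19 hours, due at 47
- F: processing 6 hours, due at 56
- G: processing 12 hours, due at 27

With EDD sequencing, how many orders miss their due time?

4

EDD (increasing due date): A B G E F D C.
A: 0→15, due 21, tardiness 0
B: 15→19, due 22, tardiness 0
G: 19→31, due 27, tardiness 4
E: 31→50, due 47, tardiness 3
F: 50→56, due 56, tardiness 0
D: 56→72, due 59, tardiness 13
C: 72→85, due 62, tardiness 23
Late orders: 4.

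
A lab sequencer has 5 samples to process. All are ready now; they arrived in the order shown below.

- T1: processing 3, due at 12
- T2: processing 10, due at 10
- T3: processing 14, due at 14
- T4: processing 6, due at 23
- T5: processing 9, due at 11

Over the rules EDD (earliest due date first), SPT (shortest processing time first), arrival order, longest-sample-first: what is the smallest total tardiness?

EDD (increasing due date): T2 T5 T1 T3 T4.
T2: 0→10, due 10, tardiness 0
T5: 10→19, due 11, tardiness 8
T1: 19→22, due 12, tardiness 10
T3: 22→36, due 14, tardiness 22
T4: 36→42, due 23, tardiness 19
Sum = 0+8+10+22+19 = 59.
SPT (increasing processing time): T1 T4 T5 T2 T3.
T1: 0→3, due 12, tardiness 0
T4: 3→9, due 23, tardiness 0
T5: 9→18, due 11, tardiness 7
T2: 18→28, due 10, tardiness 18
T3: 28→42, due 14, tardiness 28
Sum = 0+0+7+18+28 = 53.
FIFO (arrival order): T1 T2 T3 T4 T5.
T1: 0→3, due 12, tardiness 0
T2: 3→13, due 10, tardiness 3
T3: 13→27, due 14, tardiness 13
T4: 27→33, due 23, tardiness 10
T5: 33→42, due 11, tardiness 31
Sum = 0+3+13+10+31 = 57.
LPT (decreasing processing time): T3 T2 T5 T4 T1.
T3: 0→14, due 14, tardiness 0
T2: 14→24, due 10, tardiness 14
T5: 24→33, due 11, tardiness 22
T4: 33→39, due 23, tardiness 16
T1: 39→42, due 12, tardiness 30
Sum = 0+14+22+16+30 = 82.
EDD 59, SPT 53, FIFO 57, LPT 82 → minimum 53.

53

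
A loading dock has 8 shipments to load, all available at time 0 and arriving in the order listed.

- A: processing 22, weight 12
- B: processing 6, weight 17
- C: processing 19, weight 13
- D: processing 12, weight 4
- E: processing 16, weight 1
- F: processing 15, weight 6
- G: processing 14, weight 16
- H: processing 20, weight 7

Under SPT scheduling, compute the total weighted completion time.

4299

SPT (increasing processing time): B D G F E C H A.
B: finishes 6, weight 17, w·C = 102
D: finishes 18, weight 4, w·C = 72
G: finishes 32, weight 16, w·C = 512
F: finishes 47, weight 6, w·C = 282
E: finishes 63, weight 1, w·C = 63
C: finishes 82, weight 13, w·C = 1066
H: finishes 102, weight 7, w·C = 714
A: finishes 124, weight 12, w·C = 1488
Sum = 102+72+512+282+63+1066+714+1488 = 4299.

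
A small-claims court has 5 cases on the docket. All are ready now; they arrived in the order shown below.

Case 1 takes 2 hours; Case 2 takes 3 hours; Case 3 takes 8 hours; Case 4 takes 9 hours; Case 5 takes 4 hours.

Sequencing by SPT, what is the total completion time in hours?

SPT (increasing processing time): Case 1 Case 2 Case 5 Case 3 Case 4.
Case 1: 0→2
Case 2: 2→5
Case 5: 5→9
Case 3: 9→17
Case 4: 17→26
Sum = 2+5+9+17+26 = 59.

59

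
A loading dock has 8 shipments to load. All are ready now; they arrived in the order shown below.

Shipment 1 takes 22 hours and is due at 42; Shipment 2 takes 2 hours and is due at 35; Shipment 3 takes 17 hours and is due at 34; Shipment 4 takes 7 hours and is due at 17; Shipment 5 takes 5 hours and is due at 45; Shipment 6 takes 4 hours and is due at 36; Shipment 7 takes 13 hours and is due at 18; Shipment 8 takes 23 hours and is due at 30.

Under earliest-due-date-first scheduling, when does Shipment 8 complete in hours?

EDD (increasing due date): Shipment 4 Shipment 7 Shipment 8 Shipment 3 Shipment 2 Shipment 6 Shipment 1 Shipment 5.
Shipment 4: 0→7
Shipment 7: 7→20
Shipment 8: 20→43

43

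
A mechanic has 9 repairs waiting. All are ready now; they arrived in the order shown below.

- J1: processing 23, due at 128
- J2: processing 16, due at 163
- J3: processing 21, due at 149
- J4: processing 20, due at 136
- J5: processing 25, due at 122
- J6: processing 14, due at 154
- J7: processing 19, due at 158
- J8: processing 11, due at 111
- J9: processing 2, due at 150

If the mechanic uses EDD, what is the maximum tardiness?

0

EDD (increasing due date): J8 J5 J1 J4 J3 J9 J6 J7 J2.
J8: 0→11, due 111, tardiness 0
J5: 11→36, due 122, tardiness 0
J1: 36→59, due 128, tardiness 0
J4: 59→79, due 136, tardiness 0
J3: 79→100, due 149, tardiness 0
J9: 100→102, due 150, tardiness 0
J6: 102→116, due 154, tardiness 0
J7: 116→135, due 158, tardiness 0
J2: 135→151, due 163, tardiness 0
Maximum = 0.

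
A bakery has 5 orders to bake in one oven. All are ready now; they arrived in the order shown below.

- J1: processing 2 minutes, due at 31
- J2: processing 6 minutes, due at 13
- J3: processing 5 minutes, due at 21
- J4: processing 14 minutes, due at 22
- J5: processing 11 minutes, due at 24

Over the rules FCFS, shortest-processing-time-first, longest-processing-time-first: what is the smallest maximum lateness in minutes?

14

FIFO (arrival order): J1 J2 J3 J4 J5.
J1: 0→2, due 31, lateness -29
J2: 2→8, due 13, lateness -5
J3: 8→13, due 21, lateness -8
J4: 13→27, due 22, lateness 5
J5: 27→38, due 24, lateness 14
Maximum = 14.
SPT (increasing processing time): J1 J3 J2 J5 J4.
J1: 0→2, due 31, lateness -29
J3: 2→7, due 21, lateness -14
J2: 7→13, due 13, lateness 0
J5: 13→24, due 24, lateness 0
J4: 24→38, due 22, lateness 16
Maximum = 16.
LPT (decreasing processing time): J4 J5 J2 J3 J1.
J4: 0→14, due 22, lateness -8
J5: 14→25, due 24, lateness 1
J2: 25→31, due 13, lateness 18
J3: 31→36, due 21, lateness 15
J1: 36→38, due 31, lateness 7
Maximum = 18.
FIFO 14, SPT 16, LPT 18 → minimum 14.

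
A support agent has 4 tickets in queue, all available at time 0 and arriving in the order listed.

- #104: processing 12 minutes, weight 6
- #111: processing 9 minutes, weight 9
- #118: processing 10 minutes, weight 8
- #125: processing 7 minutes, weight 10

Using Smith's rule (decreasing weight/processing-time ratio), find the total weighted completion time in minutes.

650

WSPT (decreasing weight/processing-time ratio): #125 #111 #118 #104.
#125: finishes 7, weight 10, w·C = 70
#111: finishes 16, weight 9, w·C = 144
#118: finishes 26, weight 8, w·C = 208
#104: finishes 38, weight 6, w·C = 228
Sum = 70+144+208+228 = 650.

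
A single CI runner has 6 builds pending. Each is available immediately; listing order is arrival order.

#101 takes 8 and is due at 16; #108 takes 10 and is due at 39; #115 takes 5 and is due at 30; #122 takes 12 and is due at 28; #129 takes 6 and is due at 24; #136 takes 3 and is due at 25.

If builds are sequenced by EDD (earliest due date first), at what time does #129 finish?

EDD (increasing due date): #101 #129 #136 #122 #115 #108.
#101: 0→8
#129: 8→14

14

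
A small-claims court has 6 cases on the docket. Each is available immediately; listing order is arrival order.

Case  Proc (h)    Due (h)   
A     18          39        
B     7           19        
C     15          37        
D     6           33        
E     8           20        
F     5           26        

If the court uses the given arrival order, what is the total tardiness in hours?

FIFO (arrival order): A B C D E F.
A: 0→18, due 39, tardiness 0
B: 18→25, due 19, tardiness 6
C: 25→40, due 37, tardiness 3
D: 40→46, due 33, tardiness 13
E: 46→54, due 20, tardiness 34
F: 54→59, due 26, tardiness 33
Sum = 0+6+3+13+34+33 = 89.

89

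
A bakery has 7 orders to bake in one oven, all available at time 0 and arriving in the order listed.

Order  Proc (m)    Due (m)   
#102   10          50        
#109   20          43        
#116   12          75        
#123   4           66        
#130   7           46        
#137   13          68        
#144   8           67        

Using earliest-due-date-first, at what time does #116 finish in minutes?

EDD (increasing due date): #109 #130 #102 #123 #144 #137 #116.
#109: 0→20
#130: 20→27
#102: 27→37
#123: 37→41
#144: 41→49
#137: 49→62
#116: 62→74

74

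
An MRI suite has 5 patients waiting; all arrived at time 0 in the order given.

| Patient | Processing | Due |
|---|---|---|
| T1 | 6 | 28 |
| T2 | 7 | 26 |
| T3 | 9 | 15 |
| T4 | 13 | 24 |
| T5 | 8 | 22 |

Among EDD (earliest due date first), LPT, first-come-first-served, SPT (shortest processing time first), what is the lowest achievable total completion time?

EDD (increasing due date): T3 T5 T4 T2 T1.
T3: 0→9
T5: 9→17
T4: 17→30
T2: 30→37
T1: 37→43
Sum = 9+17+30+37+43 = 136.
LPT (decreasing processing time): T4 T3 T5 T2 T1.
T4: 0→13
T3: 13→22
T5: 22→30
T2: 30→37
T1: 37→43
Sum = 13+22+30+37+43 = 145.
FIFO (arrival order): T1 T2 T3 T4 T5.
T1: 0→6
T2: 6→13
T3: 13→22
T4: 22→35
T5: 35→43
Sum = 6+13+22+35+43 = 119.
SPT (increasing processing time): T1 T2 T5 T3 T4.
T1: 0→6
T2: 6→13
T5: 13→21
T3: 21→30
T4: 30→43
Sum = 6+13+21+30+43 = 113.
EDD 136, LPT 145, FIFO 119, SPT 113 → minimum 113.

113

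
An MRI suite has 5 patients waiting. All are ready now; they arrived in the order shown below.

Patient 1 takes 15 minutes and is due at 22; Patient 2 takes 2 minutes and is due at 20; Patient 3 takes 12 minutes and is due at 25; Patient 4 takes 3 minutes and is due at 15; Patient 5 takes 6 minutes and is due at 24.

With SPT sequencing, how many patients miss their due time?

1

SPT (increasing processing time): Patient 2 Patient 4 Patient 5 Patient 3 Patient 1.
Patient 2: 0→2, due 20, tardiness 0
Patient 4: 2→5, due 15, tardiness 0
Patient 5: 5→11, due 24, tardiness 0
Patient 3: 11→23, due 25, tardiness 0
Patient 1: 23→38, due 22, tardiness 16
Late patients: 1.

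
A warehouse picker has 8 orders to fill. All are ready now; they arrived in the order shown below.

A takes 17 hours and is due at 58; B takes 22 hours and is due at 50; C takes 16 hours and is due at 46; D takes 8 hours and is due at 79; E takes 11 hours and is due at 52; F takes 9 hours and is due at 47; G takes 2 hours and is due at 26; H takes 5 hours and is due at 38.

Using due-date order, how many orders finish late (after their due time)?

EDD (increasing due date): G H C F B E A D.
G: 0→2, due 26, tardiness 0
H: 2→7, due 38, tardiness 0
C: 7→23, due 46, tardiness 0
F: 23→32, due 47, tardiness 0
B: 32→54, due 50, tardiness 4
E: 54→65, due 52, tardiness 13
A: 65→82, due 58, tardiness 24
D: 82→90, due 79, tardiness 11
Late orders: 4.

4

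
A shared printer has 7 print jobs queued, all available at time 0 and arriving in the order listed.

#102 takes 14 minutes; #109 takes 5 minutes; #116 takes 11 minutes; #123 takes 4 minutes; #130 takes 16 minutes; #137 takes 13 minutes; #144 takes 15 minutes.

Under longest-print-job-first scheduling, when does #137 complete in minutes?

58

LPT (decreasing processing time): #130 #144 #102 #137 #116 #109 #123.
#130: 0→16
#144: 16→31
#102: 31→45
#137: 45→58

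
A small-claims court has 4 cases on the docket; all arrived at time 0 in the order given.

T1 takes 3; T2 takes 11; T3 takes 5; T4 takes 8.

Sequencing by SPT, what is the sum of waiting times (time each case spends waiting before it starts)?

27

SPT (increasing processing time): T1 T3 T4 T2.
T1: waits 0, runs 0→3
T3: waits 3, runs 3→8
T4: waits 8, runs 8→16
T2: waits 16, runs 16→27
Sum = 0+3+8+16 = 27.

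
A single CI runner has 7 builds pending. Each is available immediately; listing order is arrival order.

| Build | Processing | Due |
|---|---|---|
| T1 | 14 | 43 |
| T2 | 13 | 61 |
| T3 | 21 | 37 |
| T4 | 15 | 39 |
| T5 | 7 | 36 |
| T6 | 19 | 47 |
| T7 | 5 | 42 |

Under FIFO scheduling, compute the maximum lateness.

FIFO (arrival order): T1 T2 T3 T4 T5 T6 T7.
T1: 0→14, due 43, lateness -29
T2: 14→27, due 61, lateness -34
T3: 27→48, due 37, lateness 11
T4: 48→63, due 39, lateness 24
T5: 63→70, due 36, lateness 34
T6: 70→89, due 47, lateness 42
T7: 89→94, due 42, lateness 52
Maximum = 52.

52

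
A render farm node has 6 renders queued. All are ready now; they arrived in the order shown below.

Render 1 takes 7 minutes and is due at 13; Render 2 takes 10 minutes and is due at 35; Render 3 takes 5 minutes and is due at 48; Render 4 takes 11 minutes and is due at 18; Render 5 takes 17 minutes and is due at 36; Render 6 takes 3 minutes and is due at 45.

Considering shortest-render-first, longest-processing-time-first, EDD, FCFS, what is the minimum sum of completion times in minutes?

SPT (increasing processing time): Render 6 Render 3 Render 1 Render 2 Render 4 Render 5.
Render 6: 0→3
Render 3: 3→8
Render 1: 8→15
Render 2: 15→25
Render 4: 25→36
Render 5: 36→53
Sum = 3+8+15+25+36+53 = 140.
LPT (decreasing processing time): Render 5 Render 4 Render 2 Render 1 Render 3 Render 6.
Render 5: 0→17
Render 4: 17→28
Render 2: 28→38
Render 1: 38→45
Render 3: 45→50
Render 6: 50→53
Sum = 17+28+38+45+50+53 = 231.
EDD (increasing due date): Render 1 Render 4 Render 2 Render 5 Render 6 Render 3.
Render 1: 0→7
Render 4: 7→18
Render 2: 18→28
Render 5: 28→45
Render 6: 45→48
Render 3: 48→53
Sum = 7+18+28+45+48+53 = 199.
FIFO (arrival order): Render 1 Render 2 Render 3 Render 4 Render 5 Render 6.
Render 1: 0→7
Render 2: 7→17
Render 3: 17→22
Render 4: 22→33
Render 5: 33→50
Render 6: 50→53
Sum = 7+17+22+33+50+53 = 182.
SPT 140, LPT 231, EDD 199, FIFO 182 → minimum 140.

140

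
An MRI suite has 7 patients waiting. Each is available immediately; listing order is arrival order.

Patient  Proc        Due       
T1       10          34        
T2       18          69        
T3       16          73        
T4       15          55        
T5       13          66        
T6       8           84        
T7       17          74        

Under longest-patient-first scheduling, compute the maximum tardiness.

LPT (decreasing processing time): T2 T7 T3 T4 T5 T1 T6.
T2: 0→18, due 69, tardiness 0
T7: 18→35, due 74, tardiness 0
T3: 35→51, due 73, tardiness 0
T4: 51→66, due 55, tardiness 11
T5: 66→79, due 66, tardiness 13
T1: 79→89, due 34, tardiness 55
T6: 89→97, due 84, tardiness 13
Maximum = 55.

55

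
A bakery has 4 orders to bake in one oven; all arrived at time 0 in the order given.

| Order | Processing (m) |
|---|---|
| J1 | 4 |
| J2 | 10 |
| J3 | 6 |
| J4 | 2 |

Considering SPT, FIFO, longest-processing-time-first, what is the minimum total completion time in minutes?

SPT (increasing processing time): J4 J1 J3 J2.
J4: 0→2
J1: 2→6
J3: 6→12
J2: 12→22
Sum = 2+6+12+22 = 42.
FIFO (arrival order): J1 J2 J3 J4.
J1: 0→4
J2: 4→14
J3: 14→20
J4: 20→22
Sum = 4+14+20+22 = 60.
LPT (decreasing processing time): J2 J3 J1 J4.
J2: 0→10
J3: 10→16
J1: 16→20
J4: 20→22
Sum = 10+16+20+22 = 68.
SPT 42, FIFO 60, LPT 68 → minimum 42.

42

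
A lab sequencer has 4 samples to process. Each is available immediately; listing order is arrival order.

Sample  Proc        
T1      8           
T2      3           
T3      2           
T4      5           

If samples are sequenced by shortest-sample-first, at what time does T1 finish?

18

SPT (increasing processing time): T3 T2 T4 T1.
T3: 0→2
T2: 2→5
T4: 5→10
T1: 10→18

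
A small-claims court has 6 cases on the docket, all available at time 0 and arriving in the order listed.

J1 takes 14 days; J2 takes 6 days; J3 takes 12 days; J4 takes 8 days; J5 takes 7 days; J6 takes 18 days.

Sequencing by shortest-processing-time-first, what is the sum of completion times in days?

SPT (increasing processing time): J2 J5 J4 J3 J1 J6.
J2: 0→6
J5: 6→13
J4: 13→21
J3: 21→33
J1: 33→47
J6: 47→65
Sum = 6+13+21+33+47+65 = 185.

185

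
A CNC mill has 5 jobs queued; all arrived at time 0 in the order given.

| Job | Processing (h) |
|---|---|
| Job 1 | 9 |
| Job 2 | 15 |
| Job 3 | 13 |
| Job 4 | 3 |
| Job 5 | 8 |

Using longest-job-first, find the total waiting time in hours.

LPT (decreasing processing time): Job 2 Job 3 Job 1 Job 5 Job 4.
Job 2: waits 0, runs 0→15
Job 3: waits 15, runs 15→28
Job 1: waits 28, runs 28→37
Job 5: waits 37, runs 37→45
Job 4: waits 45, runs 45→48
Sum = 0+15+28+37+45 = 125.

125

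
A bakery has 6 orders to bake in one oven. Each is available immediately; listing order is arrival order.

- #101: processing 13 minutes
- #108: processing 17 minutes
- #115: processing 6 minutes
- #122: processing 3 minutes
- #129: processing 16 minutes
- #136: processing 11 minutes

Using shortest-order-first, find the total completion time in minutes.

SPT (increasing processing time): #122 #115 #136 #101 #129 #108.
#122: 0→3
#115: 3→9
#136: 9→20
#101: 20→33
#129: 33→49
#108: 49→66
Sum = 3+9+20+33+49+66 = 180.

180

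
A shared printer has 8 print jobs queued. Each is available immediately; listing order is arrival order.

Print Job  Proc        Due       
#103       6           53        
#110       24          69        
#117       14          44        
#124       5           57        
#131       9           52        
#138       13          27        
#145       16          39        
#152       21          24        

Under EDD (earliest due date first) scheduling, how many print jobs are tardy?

7

EDD (increasing due date): #152 #138 #145 #117 #131 #103 #124 #110.
#152: 0→21, due 24, tardiness 0
#138: 21→34, due 27, tardiness 7
#145: 34→50, due 39, tardiness 11
#117: 50→64, due 44, tardiness 20
#131: 64→73, due 52, tardiness 21
#103: 73→79, due 53, tardiness 26
#124: 79→84, due 57, tardiness 27
#110: 84→108, due 69, tardiness 39
Late print jobs: 7.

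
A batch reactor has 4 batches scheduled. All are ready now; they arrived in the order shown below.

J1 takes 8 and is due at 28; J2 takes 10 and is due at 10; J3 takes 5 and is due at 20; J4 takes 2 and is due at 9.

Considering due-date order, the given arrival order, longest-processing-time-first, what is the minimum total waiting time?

EDD (increasing due date): J4 J2 J3 J1.
J4: waits 0, runs 0→2
J2: waits 2, runs 2→12
J3: waits 12, runs 12→17
J1: waits 17, runs 17→25
Sum = 0+2+12+17 = 31.
FIFO (arrival order): J1 J2 J3 J4.
J1: waits 0, runs 0→8
J2: waits 8, runs 8→18
J3: waits 18, runs 18→23
J4: waits 23, runs 23→25
Sum = 0+8+18+23 = 49.
LPT (decreasing processing time): J2 J1 J3 J4.
J2: waits 0, runs 0→10
J1: waits 10, runs 10→18
J3: waits 18, runs 18→23
J4: waits 23, runs 23→25
Sum = 0+10+18+23 = 51.
EDD 31, FIFO 49, LPT 51 → minimum 31.

31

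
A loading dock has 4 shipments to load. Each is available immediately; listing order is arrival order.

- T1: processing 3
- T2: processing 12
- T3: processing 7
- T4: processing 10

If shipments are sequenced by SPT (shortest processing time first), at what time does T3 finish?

SPT (increasing processing time): T1 T3 T4 T2.
T1: 0→3
T3: 3→10

10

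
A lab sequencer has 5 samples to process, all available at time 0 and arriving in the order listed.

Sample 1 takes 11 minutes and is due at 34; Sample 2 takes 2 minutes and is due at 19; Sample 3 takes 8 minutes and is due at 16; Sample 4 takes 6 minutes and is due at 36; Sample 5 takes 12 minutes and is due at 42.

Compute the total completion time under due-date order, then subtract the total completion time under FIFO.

EDD (increasing due date): Sample 3 Sample 2 Sample 1 Sample 4 Sample 5.
Sample 3: 0→8
Sample 2: 8→10
Sample 1: 10→21
Sample 4: 21→27
Sample 5: 27→39
Sum = 8+10+21+27+39 = 105.
FIFO (arrival order): Sample 1 Sample 2 Sample 3 Sample 4 Sample 5.
Sample 1: 0→11
Sample 2: 11→13
Sample 3: 13→21
Sample 4: 21→27
Sample 5: 27→39
Sum = 11+13+21+27+39 = 111.
Difference = 105 − 111 = -6.

-6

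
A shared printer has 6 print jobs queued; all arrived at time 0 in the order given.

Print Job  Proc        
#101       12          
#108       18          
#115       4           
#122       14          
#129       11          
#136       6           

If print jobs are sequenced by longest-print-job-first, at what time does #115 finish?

LPT (decreasing processing time): #108 #122 #101 #129 #136 #115.
#108: 0→18
#122: 18→32
#101: 32→44
#129: 44→55
#136: 55→61
#115: 61→65

65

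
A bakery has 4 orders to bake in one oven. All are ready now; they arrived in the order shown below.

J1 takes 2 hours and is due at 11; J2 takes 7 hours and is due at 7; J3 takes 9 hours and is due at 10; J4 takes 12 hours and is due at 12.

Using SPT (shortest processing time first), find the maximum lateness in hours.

SPT (increasing processing time): J1 J2 J3 J4.
J1: 0→2, due 11, lateness -9
J2: 2→9, due 7, lateness 2
J3: 9→18, due 10, lateness 8
J4: 18→30, due 12, lateness 18
Maximum = 18.

18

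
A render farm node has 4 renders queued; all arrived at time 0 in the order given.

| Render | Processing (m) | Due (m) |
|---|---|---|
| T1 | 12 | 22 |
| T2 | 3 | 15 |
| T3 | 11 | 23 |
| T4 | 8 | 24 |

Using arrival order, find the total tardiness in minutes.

FIFO (arrival order): T1 T2 T3 T4.
T1: 0→12, due 22, tardiness 0
T2: 12→15, due 15, tardiness 0
T3: 15→26, due 23, tardiness 3
T4: 26→34, due 24, tardiness 10
Sum = 0+0+3+10 = 13.

13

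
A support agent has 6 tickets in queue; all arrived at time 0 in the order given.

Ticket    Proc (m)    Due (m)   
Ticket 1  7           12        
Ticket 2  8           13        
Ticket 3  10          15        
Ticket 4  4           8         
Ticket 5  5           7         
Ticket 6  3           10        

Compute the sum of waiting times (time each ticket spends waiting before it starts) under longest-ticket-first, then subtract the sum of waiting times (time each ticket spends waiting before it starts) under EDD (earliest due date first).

LPT (decreasing processing time): Ticket 3 Ticket 2 Ticket 1 Ticket 5 Ticket 4 Ticket 6.
Ticket 3: waits 0, runs 0→10
Ticket 2: waits 10, runs 10→18
Ticket 1: waits 18, runs 18→25
Ticket 5: waits 25, runs 25→30
Ticket 4: waits 30, runs 30→34
Ticket 6: waits 34, runs 34→37
Sum = 0+10+18+25+30+34 = 117.
EDD (increasing due date): Ticket 5 Ticket 4 Ticket 6 Ticket 1 Ticket 2 Ticket 3.
Ticket 5: waits 0, runs 0→5
Ticket 4: waits 5, runs 5→9
Ticket 6: waits 9, runs 9→12
Ticket 1: waits 12, runs 12→19
Ticket 2: waits 19, runs 19→27
Ticket 3: waits 27, runs 27→37
Sum = 0+5+9+12+19+27 = 72.
Difference = 117 − 72 = 45.

45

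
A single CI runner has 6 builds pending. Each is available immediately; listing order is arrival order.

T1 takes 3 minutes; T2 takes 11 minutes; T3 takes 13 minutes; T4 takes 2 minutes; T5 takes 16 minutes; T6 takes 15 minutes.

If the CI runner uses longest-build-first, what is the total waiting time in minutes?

LPT (decreasing processing time): T5 T6 T3 T2 T1 T4.
T5: waits 0, runs 0→16
T6: waits 16, runs 16→31
T3: waits 31, runs 31→44
T2: waits 44, runs 44→55
T1: waits 55, runs 55→58
T4: waits 58, runs 58→60
Sum = 0+16+31+44+55+58 = 204.

204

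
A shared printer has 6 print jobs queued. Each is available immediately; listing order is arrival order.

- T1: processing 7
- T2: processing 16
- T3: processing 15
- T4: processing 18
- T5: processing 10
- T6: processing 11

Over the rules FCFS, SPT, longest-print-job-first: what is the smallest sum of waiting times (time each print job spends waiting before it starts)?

FIFO (arrival order): T1 T2 T3 T4 T5 T6.
T1: waits 0, runs 0→7
T2: waits 7, runs 7→23
T3: waits 23, runs 23→38
T4: waits 38, runs 38→56
T5: waits 56, runs 56→66
T6: waits 66, runs 66→77
Sum = 0+7+23+38+56+66 = 190.
SPT (increasing processing time): T1 T5 T6 T3 T2 T4.
T1: waits 0, runs 0→7
T5: waits 7, runs 7→17
T6: waits 17, runs 17→28
T3: waits 28, runs 28→43
T2: waits 43, runs 43→59
T4: waits 59, runs 59→77
Sum = 0+7+17+28+43+59 = 154.
LPT (decreasing processing time): T4 T2 T3 T6 T5 T1.
T4: waits 0, runs 0→18
T2: waits 18, runs 18→34
T3: waits 34, runs 34→49
T6: waits 49, runs 49→60
T5: waits 60, runs 60→70
T1: waits 70, runs 70→77
Sum = 0+18+34+49+60+70 = 231.
FIFO 190, SPT 154, LPT 231 → minimum 154.

154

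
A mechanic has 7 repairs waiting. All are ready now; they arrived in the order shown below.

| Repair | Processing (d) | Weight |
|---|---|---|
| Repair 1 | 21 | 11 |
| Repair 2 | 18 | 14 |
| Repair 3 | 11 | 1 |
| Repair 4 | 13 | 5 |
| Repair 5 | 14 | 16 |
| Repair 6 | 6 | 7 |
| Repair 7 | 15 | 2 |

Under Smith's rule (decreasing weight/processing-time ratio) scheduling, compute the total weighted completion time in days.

WSPT (decreasing weight/processing-time ratio): Repair 6 Repair 5 Repair 2 Repair 1 Repair 4 Repair 7 Repair 3.
Repair 6: finishes 6, weight 7, w·C = 42
Repair 5: finishes 20, weight 16, w·C = 320
Repair 2: finishes 38, weight 14, w·C = 532
Repair 1: finishes 59, weight 11, w·C = 649
Repair 4: finishes 72, weight 5, w·C = 360
Repair 7: finishes 87, weight 2, w·C = 174
Repair 3: finishes 98, weight 1, w·C = 98
Sum = 42+320+532+649+360+174+98 = 2175.

2175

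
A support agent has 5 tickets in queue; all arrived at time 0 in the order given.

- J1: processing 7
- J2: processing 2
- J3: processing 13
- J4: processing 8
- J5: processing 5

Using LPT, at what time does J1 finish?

LPT (decreasing processing time): J3 J4 J1 J5 J2.
J3: 0→13
J4: 13→21
J1: 21→28

28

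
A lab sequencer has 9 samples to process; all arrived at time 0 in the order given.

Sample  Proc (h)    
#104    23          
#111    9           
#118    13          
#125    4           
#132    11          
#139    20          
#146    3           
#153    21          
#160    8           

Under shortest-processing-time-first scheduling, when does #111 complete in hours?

24

SPT (increasing processing time): #146 #125 #160 #111 #132 #118 #139 #153 #104.
#146: 0→3
#125: 3→7
#160: 7→15
#111: 15→24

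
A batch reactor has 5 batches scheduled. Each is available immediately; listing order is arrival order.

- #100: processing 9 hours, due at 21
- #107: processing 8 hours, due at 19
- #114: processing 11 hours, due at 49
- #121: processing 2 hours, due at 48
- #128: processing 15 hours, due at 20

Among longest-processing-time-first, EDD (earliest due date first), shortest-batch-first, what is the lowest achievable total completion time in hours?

LPT (decreasing processing time): #128 #114 #100 #107 #121.
#128: 0→15
#114: 15→26
#100: 26→35
#107: 35→43
#121: 43→45
Sum = 15+26+35+43+45 = 164.
EDD (increasing due date): #107 #128 #100 #121 #114.
#107: 0→8
#128: 8→23
#100: 23→32
#121: 32→34
#114: 34→45
Sum = 8+23+32+34+45 = 142.
SPT (increasing processing time): #121 #107 #100 #114 #128.
#121: 0→2
#107: 2→10
#100: 10→19
#114: 19→30
#128: 30→45
Sum = 2+10+19+30+45 = 106.
LPT 164, EDD 142, SPT 106 → minimum 106.

106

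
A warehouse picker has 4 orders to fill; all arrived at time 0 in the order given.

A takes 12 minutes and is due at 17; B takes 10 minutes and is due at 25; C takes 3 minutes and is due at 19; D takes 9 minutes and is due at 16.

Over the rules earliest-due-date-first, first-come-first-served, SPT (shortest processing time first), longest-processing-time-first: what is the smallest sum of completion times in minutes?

EDD (increasing due date): D A C B.
D: 0→9
A: 9→21
C: 21→24
B: 24→34
Sum = 9+21+24+34 = 88.
FIFO (arrival order): A B C D.
A: 0→12
B: 12→22
C: 22→25
D: 25→34
Sum = 12+22+25+34 = 93.
SPT (increasing processing time): C D B A.
C: 0→3
D: 3→12
B: 12→22
A: 22→34
Sum = 3+12+22+34 = 71.
LPT (decreasing processing time): A B D C.
A: 0→12
B: 12→22
D: 22→31
C: 31→34
Sum = 12+22+31+34 = 99.
EDD 88, FIFO 93, SPT 71, LPT 99 → minimum 71.

71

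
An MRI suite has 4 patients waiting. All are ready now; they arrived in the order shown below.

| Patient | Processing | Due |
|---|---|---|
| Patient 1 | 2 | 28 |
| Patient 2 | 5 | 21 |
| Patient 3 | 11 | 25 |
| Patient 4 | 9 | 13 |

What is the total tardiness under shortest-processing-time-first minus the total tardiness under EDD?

5

SPT (increasing processing time): Patient 1 Patient 2 Patient 4 Patient 3.
Patient 1: 0→2, due 28, tardiness 0
Patient 2: 2→7, due 21, tardiness 0
Patient 4: 7→16, due 13, tardiness 3
Patient 3: 16→27, due 25, tardiness 2
Sum = 0+0+3+2 = 5.
EDD (increasing due date): Patient 4 Patient 2 Patient 3 Patient 1.
Patient 4: 0→9, due 13, tardiness 0
Patient 2: 9→14, due 21, tardiness 0
Patient 3: 14→25, due 25, tardiness 0
Patient 1: 25→27, due 28, tardiness 0
Sum = 0+0+0+0 = 0.
Difference = 5 − 0 = 5.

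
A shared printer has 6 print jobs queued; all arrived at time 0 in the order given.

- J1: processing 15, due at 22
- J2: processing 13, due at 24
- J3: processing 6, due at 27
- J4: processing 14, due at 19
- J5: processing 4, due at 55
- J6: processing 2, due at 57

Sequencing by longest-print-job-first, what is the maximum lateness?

21

LPT (decreasing processing time): J1 J4 J2 J3 J5 J6.
J1: 0→15, due 22, lateness -7
J4: 15→29, due 19, lateness 10
J2: 29→42, due 24, lateness 18
J3: 42→48, due 27, lateness 21
J5: 48→52, due 55, lateness -3
J6: 52→54, due 57, lateness -3
Maximum = 21.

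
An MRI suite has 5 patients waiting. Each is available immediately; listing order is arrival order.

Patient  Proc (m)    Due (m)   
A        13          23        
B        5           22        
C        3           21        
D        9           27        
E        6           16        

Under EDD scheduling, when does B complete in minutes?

EDD (increasing due date): E C B A D.
E: 0→6
C: 6→9
B: 9→14

14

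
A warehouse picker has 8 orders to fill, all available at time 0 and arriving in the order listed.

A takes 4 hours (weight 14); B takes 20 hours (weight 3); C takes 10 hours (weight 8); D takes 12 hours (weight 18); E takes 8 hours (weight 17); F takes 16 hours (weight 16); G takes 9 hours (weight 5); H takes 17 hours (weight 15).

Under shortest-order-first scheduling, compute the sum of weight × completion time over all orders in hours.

SPT (increasing processing time): A E G C D F H B.
A: finishes 4, weight 14, w·C = 56
E: finishes 12, weight 17, w·C = 204
G: finishes 21, weight 5, w·C = 105
C: finishes 31, weight 8, w·C = 248
D: finishes 43, weight 18, w·C = 774
F: finishes 59, weight 16, w·C = 944
H: finishes 76, weight 15, w·C = 1140
B: finishes 96, weight 3, w·C = 288
Sum = 56+204+105+248+774+944+1140+288 = 3759.

3759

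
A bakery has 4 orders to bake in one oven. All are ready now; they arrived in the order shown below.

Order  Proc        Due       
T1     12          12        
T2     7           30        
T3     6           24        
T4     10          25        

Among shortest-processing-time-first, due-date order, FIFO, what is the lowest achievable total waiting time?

SPT (increasing processing time): T3 T2 T4 T1.
T3: waits 0, runs 0→6
T2: waits 6, runs 6→13
T4: waits 13, runs 13→23
T1: waits 23, runs 23→35
Sum = 0+6+13+23 = 42.
EDD (increasing due date): T1 T3 T4 T2.
T1: waits 0, runs 0→12
T3: waits 12, runs 12→18
T4: waits 18, runs 18→28
T2: waits 28, runs 28→35
Sum = 0+12+18+28 = 58.
FIFO (arrival order): T1 T2 T3 T4.
T1: waits 0, runs 0→12
T2: waits 12, runs 12→19
T3: waits 19, runs 19→25
T4: waits 25, runs 25→35
Sum = 0+12+19+25 = 56.
SPT 42, EDD 58, FIFO 56 → minimum 42.

42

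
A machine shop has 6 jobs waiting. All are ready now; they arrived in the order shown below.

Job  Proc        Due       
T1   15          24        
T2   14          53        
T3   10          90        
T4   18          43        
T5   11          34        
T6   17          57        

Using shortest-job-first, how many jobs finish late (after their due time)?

3

SPT (increasing processing time): T3 T5 T2 T1 T6 T4.
T3: 0→10, due 90, tardiness 0
T5: 10→21, due 34, tardiness 0
T2: 21→35, due 53, tardiness 0
T1: 35→50, due 24, tardiness 26
T6: 50→67, due 57, tardiness 10
T4: 67→85, due 43, tardiness 42
Late jobs: 3.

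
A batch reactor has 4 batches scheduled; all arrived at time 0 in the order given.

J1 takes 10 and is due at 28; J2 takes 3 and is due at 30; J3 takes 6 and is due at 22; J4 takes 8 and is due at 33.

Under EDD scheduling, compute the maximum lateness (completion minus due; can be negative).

EDD (increasing due date): J3 J1 J2 J4.
J3: 0→6, due 22, lateness -16
J1: 6→16, due 28, lateness -12
J2: 16→19, due 30, lateness -11
J4: 19→27, due 33, lateness -6
Maximum = -6.

-6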